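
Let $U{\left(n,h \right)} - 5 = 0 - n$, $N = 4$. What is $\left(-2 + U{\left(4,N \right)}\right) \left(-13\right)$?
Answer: $13$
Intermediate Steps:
$U{\left(n,h \right)} = 5 - n$ ($U{\left(n,h \right)} = 5 + \left(0 - n\right) = 5 - n$)
$\left(-2 + U{\left(4,N \right)}\right) \left(-13\right) = \left(-2 + \left(5 - 4\right)\right) \left(-13\right) = \left(-2 + 1\right) \left(-13\right) = \left(-1\right) \left(-13\right) = 13$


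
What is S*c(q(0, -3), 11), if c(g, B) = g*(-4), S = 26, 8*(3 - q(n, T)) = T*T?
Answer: -195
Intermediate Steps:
q(n, T) = 3 - T²/8 (q(n, T) = 3 - T*T/8 = 3 - T²/8)
c(g, B) = -4*g
S*c(q(0, -3), 11) = 26*(-4*(3 - ⅛*(-3)²)) = 26*(-4*(3 - ⅛*9)) = 26*(-4*(3 - 9/8)) = 26*(-4*15/8) = 26*(-15/2) = -195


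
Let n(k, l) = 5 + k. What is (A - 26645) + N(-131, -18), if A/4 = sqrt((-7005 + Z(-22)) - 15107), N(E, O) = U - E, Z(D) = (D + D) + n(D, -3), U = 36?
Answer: -26478 + 4*I*sqrt(22173) ≈ -26478.0 + 595.62*I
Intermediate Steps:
Z(D) = 5 + 3*D (Z(D) = (D + D) + (5 + D) = 2*D + (5 + D) = 5 + 3*D)
N(E, O) = 36 - E
A = 4*I*sqrt(22173) (A = 4*sqrt((-7005 + (5 + 3*(-22))) - 15107) = 4*sqrt((-7005 + (5 - 66)) - 15107) = 4*sqrt((-7005 - 61) - 15107) = 4*sqrt(-7066 - 15107) = 4*sqrt(-22173) = 4*(I*sqrt(22173)) = 4*I*sqrt(22173) ≈ 595.62*I)
(A - 26645) + N(-131, -18) = (4*I*sqrt(22173) - 26645) + (36 - 1*(-131)) = (-26645 + 4*I*sqrt(22173)) + (36 + 131) = (-26645 + 4*I*sqrt(22173)) + 167 = -26478 + 4*I*sqrt(22173)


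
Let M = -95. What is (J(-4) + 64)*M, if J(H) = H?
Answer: -5700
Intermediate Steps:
(J(-4) + 64)*M = (-4 + 64)*(-95) = 60*(-95) = -5700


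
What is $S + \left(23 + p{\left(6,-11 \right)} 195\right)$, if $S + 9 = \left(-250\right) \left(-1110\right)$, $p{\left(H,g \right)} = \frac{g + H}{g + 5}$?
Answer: $\frac{555353}{2} \approx 2.7768 \cdot 10^{5}$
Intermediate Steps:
$p{\left(H,g \right)} = \frac{H + g}{5 + g}$
$S = 277491$ ($S = -9 - -277500 = -9 + 277500 = 277491$)
$S + \left(23 + p{\left(6,-11 \right)} 195\right) = 277491 + \left(23 + \frac{6 - 11}{5 - 11} \cdot 195\right) = 277491 + \left(23 + \frac{1}{-6} \left(-5\right) 195\right) = 277491 + \left(23 + \left(- \frac{1}{6}\right) \left(-5\right) 195\right) = 277491 + \left(23 + \frac{5}{6} \cdot 195\right) = 277491 + \left(23 + \frac{325}{2}\right) = 277491 + \frac{371}{2} = \frac{555353}{2}$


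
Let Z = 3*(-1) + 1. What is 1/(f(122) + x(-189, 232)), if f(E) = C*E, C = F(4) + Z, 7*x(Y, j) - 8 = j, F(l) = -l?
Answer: -7/4884 ≈ -0.0014333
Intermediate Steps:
Z = -2 (Z = -3 + 1 = -2)
x(Y, j) = 8/7 + j/7
C = -6 (C = -1*4 - 2 = -4 - 2 = -6)
f(E) = -6*E
1/(f(122) + x(-189, 232)) = 1/(-6*122 + (8/7 + (1/7)*232)) = 1/(-732 + (8/7 + 232/7)) = 1/(-732 + 240/7) = 1/(-4884/7) = -7/4884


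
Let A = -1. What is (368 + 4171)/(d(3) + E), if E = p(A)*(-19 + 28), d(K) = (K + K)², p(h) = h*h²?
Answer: 1513/9 ≈ 168.11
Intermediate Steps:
p(h) = h³
d(K) = 4*K² (d(K) = (2*K)² = 4*K²)
E = -9 (E = (-1)³*(-19 + 28) = -1*9 = -9)
(368 + 4171)/(d(3) + E) = (368 + 4171)/(4*3² - 9) = 4539/(4*9 - 9) = 4539/(36 - 9) = 4539/27 = 4539*(1/27) = 1513/9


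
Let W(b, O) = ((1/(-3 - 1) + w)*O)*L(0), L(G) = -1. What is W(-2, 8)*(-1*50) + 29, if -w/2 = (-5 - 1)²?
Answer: -28871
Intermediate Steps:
w = -72 (w = -2*(-5 - 1)² = -2*(-6)² = -2*36 = -72)
W(b, O) = 289*O/4 (W(b, O) = ((1/(-3 - 1) - 72)*O)*(-1) = ((1/(-4) - 72)*O)*(-1) = ((-¼ - 72)*O)*(-1) = -289*O/4*(-1) = 289*O/4)
W(-2, 8)*(-1*50) + 29 = ((289/4)*8)*(-1*50) + 29 = 578*(-50) + 29 = -28900 + 29 = -28871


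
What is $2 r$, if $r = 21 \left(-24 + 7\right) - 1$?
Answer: $-716$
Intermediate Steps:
$r = -358$ ($r = 21 \left(-17\right) - 1 = -357 - 1 = -358$)
$2 r = 2 \left(-358\right) = -716$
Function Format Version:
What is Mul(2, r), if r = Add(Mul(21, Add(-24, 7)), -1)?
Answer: -716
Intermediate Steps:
r = -358 (r = Add(Mul(21, -17), -1) = Add(-357, -1) = -358)
Mul(2, r) = Mul(2, -358) = -716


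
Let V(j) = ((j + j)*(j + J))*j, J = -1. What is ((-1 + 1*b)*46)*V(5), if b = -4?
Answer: -46000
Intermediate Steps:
V(j) = 2*j**2*(-1 + j) (V(j) = ((j + j)*(j - 1))*j = ((2*j)*(-1 + j))*j = (2*j*(-1 + j))*j = 2*j**2*(-1 + j))
((-1 + 1*b)*46)*V(5) = ((-1 + 1*(-4))*46)*(2*5**2*(-1 + 5)) = ((-1 - 4)*46)*(2*25*4) = -5*46*200 = -230*200 = -46000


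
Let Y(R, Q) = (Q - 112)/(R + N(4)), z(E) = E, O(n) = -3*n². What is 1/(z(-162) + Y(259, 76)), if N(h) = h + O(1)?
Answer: -65/10539 ≈ -0.0061676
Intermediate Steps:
N(h) = -3 + h (N(h) = h - 3*1² = h - 3*1 = h - 3 = -3 + h)
Y(R, Q) = (-112 + Q)/(1 + R) (Y(R, Q) = (Q - 112)/(R + (-3 + 4)) = (-112 + Q)/(R + 1) = (-112 + Q)/(1 + R))
1/(z(-162) + Y(259, 76)) = 1/(-162 + (-112 + 76)/(1 + 259)) = 1/(-162 - 36/260) = 1/(-162 + (1/260)*(-36)) = 1/(-162 - 9/65) = 1/(-10539/65) = -65/10539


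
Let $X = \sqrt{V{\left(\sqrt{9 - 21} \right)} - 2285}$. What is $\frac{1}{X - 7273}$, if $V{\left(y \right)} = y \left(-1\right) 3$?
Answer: $- \frac{1}{7273 - \sqrt{-2285 - 6 i \sqrt{3}}} \approx -0.00013749 + 9.0367 \cdot 10^{-7} i$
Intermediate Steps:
$V{\left(y \right)} = - 3 y$ ($V{\left(y \right)} = - y 3 = - 3 y$)
$X = \sqrt{-2285 - 6 i \sqrt{3}}$ ($X = \sqrt{- 3 \sqrt{9 - 21} - 2285} = \sqrt{- 3 \sqrt{-12} - 2285} = \sqrt{- 3 \cdot 2 i \sqrt{3} - 2285} = \sqrt{- 6 i \sqrt{3} - 2285} = \sqrt{-2285 - 6 i \sqrt{3}} \approx 0.1087 - 47.802 i$)
$\frac{1}{X - 7273} = \frac{1}{\sqrt{-2285 - 6 i \sqrt{3}} - 7273} = \frac{1}{-7273 + \sqrt{-2285 - 6 i \sqrt{3}}}$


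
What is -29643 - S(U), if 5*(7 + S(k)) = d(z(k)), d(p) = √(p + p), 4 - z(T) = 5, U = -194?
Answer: -29636 - I*√2/5 ≈ -29636.0 - 0.28284*I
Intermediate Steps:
z(T) = -1 (z(T) = 4 - 1*5 = 4 - 5 = -1)
d(p) = √2*√p (d(p) = √(2*p) = √2*√p)
S(k) = -7 + I*√2/5 (S(k) = -7 + (√2*√(-1))/5 = -7 + (√2*I)/5 = -7 + (I*√2)/5 = -7 + I*√2/5)
-29643 - S(U) = -29643 - (-7 + I*√2/5) = -29643 + (7 - I*√2/5) = -29636 - I*√2/5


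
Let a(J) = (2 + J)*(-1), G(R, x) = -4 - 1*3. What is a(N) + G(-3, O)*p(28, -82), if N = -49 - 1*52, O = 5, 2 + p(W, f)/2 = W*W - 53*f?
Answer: -71693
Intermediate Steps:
p(W, f) = -4 - 106*f + 2*W² (p(W, f) = -4 + 2*(W*W - 53*f) = -4 + 2*(W² - 53*f) = -4 + (-106*f + 2*W²) = -4 - 106*f + 2*W²)
G(R, x) = -7 (G(R, x) = -4 - 3 = -7)
N = -101 (N = -49 - 52 = -101)
a(J) = -2 - J
a(N) + G(-3, O)*p(28, -82) = (-2 - 1*(-101)) - 7*(-4 - 106*(-82) + 2*28²) = (-2 + 101) - 7*(-4 + 8692 + 2*784) = 99 - 7*(-4 + 8692 + 1568) = 99 - 7*10256 = 99 - 71792 = -71693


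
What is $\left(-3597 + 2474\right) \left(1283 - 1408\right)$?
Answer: $140375$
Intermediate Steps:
$\left(-3597 + 2474\right) \left(1283 - 1408\right) = \left(-1123\right) \left(-125\right) = 140375$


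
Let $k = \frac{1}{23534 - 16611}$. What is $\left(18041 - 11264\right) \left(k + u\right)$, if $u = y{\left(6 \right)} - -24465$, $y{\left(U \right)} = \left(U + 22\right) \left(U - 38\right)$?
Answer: $\frac{1105790810076}{6923} \approx 1.5973 \cdot 10^{8}$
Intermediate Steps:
$y{\left(U \right)} = \left(-38 + U\right) \left(22 + U\right)$ ($y{\left(U \right)} = \left(22 + U\right) \left(-38 + U\right) = \left(-38 + U\right) \left(22 + U\right)$)
$u = 23569$ ($u = \left(-836 + 6^{2} - 96\right) - -24465 = \left(-836 + 36 - 96\right) + 24465 = -896 + 24465 = 23569$)
$k = \frac{1}{6923} \approx 0.00014445$
$\left(18041 - 11264\right) \left(k + u\right) = \left(18041 - 11264\right) \left(\frac{1}{6923} + 23569\right) = 6777 \cdot \frac{163168188}{6923} = \frac{1105790810076}{6923}$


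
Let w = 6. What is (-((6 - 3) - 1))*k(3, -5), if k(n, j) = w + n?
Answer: -18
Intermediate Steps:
k(n, j) = 6 + n
(-((6 - 3) - 1))*k(3, -5) = (-((6 - 3) - 1))*(6 + 3) = -(3 - 1)*9 = -1*2*9 = -2*9 = -18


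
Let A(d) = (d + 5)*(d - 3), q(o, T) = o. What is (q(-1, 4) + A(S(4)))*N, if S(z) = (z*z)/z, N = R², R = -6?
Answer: 288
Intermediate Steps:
N = 36 (N = (-6)² = 36)
S(z) = z (S(z) = z²/z = z)
A(d) = (-3 + d)*(5 + d) (A(d) = (5 + d)*(-3 + d) = (-3 + d)*(5 + d))
(q(-1, 4) + A(S(4)))*N = (-1 + (-15 + 4² + 2*4))*36 = (-1 + (-15 + 16 + 8))*36 = (-1 + 9)*36 = 8*36 = 288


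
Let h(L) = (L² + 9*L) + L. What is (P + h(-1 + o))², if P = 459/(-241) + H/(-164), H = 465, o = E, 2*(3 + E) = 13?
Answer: 68615706916/97634161 ≈ 702.78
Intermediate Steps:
E = 7/2 (E = -3 + (½)*13 = -3 + 13/2 = 7/2 ≈ 3.5000)
o = 7/2 ≈ 3.5000
h(L) = L² + 10*L
P = -187341/39524 (P = 459/(-241) + 465/(-164) = 459*(-1/241) + 465*(-1/164) = -459/241 - 465/164 = -187341/39524 ≈ -4.7399)
(P + h(-1 + o))² = (-187341/39524 + (-1 + 7/2)*(10 + (-1 + 7/2)))² = (-187341/39524 + 5*(10 + 5/2)/2)² = (-187341/39524 + (5/2)*(25/2))² = (-187341/39524 + 125/4)² = (261946/9881)² = 68615706916/97634161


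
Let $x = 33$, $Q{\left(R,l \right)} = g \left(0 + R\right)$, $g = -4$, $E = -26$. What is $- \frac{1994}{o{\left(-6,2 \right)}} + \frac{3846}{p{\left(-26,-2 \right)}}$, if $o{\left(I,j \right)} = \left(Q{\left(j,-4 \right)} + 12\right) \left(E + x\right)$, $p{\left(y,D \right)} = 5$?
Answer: $\frac{48859}{70} \approx 697.99$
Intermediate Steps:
$Q{\left(R,l \right)} = - 4 R$ ($Q{\left(R,l \right)} = - 4 \left(0 + R\right) = - 4 R$)
$o{\left(I,j \right)} = 84 - 28 j$ ($o{\left(I,j \right)} = \left(- 4 j + 12\right) \left(-26 + 33\right) = \left(12 - 4 j\right) 7 = 84 - 28 j$)
$- \frac{1994}{o{\left(-6,2 \right)}} + \frac{3846}{p{\left(-26,-2 \right)}} = - \frac{1994}{84 - 56} + \frac{3846}{5} = - \frac{1994}{84 - 56} + 3846 \cdot \frac{1}{5} = - \frac{1994}{28} + \frac{3846}{5} = \left(-1994\right) \frac{1}{28} + \frac{3846}{5} = - \frac{997}{14} + \frac{3846}{5} = \frac{48859}{70}$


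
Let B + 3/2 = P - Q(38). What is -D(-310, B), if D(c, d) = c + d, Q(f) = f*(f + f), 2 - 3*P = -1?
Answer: 6397/2 ≈ 3198.5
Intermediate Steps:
P = 1 (P = ⅔ - ⅓*(-1) = ⅔ + ⅓ = 1)
Q(f) = 2*f² (Q(f) = f*(2*f) = 2*f²)
B = -5777/2 (B = -3/2 + (1 - 2*38²) = -3/2 + (1 - 2*1444) = -3/2 + (1 - 1*2888) = -3/2 + (1 - 2888) = -3/2 - 2887 = -5777/2 ≈ -2888.5)
-D(-310, B) = -(-310 - 5777/2) = -1*(-6397/2) = 6397/2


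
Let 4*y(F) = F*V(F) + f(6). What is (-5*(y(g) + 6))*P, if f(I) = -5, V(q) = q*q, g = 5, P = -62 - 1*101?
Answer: 29340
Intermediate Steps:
P = -163 (P = -62 - 101 = -163)
V(q) = q²
y(F) = -5/4 + F³/4 (y(F) = (F*F² - 5)/4 = (F³ - 5)/4 = (-5 + F³)/4 = -5/4 + F³/4)
(-5*(y(g) + 6))*P = -5*((-5/4 + (¼)*5³) + 6)*(-163) = -5*((-5/4 + (¼)*125) + 6)*(-163) = -5*((-5/4 + 125/4) + 6)*(-163) = -5*(30 + 6)*(-163) = -5*36*(-163) = -180*(-163) = 29340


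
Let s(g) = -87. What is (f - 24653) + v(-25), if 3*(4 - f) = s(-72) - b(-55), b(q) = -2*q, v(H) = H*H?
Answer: -71875/3 ≈ -23958.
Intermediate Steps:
v(H) = H²
f = 209/3 (f = 4 - (-87 - (-2)*(-55))/3 = 4 - (-87 - 1*110)/3 = 4 - (-87 - 110)/3 = 4 - ⅓*(-197) = 4 + 197/3 = 209/3 ≈ 69.667)
(f - 24653) + v(-25) = (209/3 - 24653) + (-25)² = -73750/3 + 625 = -71875/3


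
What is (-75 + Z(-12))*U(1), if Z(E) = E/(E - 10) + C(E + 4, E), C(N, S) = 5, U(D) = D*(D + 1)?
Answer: -1528/11 ≈ -138.91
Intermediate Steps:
U(D) = D*(1 + D)
Z(E) = 5 + E/(-10 + E) (Z(E) = E/(E - 10) + 5 = E/(-10 + E) + 5 = 5 + E/(-10 + E))
(-75 + Z(-12))*U(1) = (-75 + 2*(-25 + 3*(-12))/(-10 - 12))*(1*(1 + 1)) = (-75 + 2*(-25 - 36)/(-22))*(1*2) = (-75 + 2*(-1/22)*(-61))*2 = (-75 + 61/11)*2 = -764/11*2 = -1528/11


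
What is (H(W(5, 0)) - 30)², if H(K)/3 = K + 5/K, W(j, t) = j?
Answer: 144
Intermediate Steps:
H(K) = 3*K + 15/K (H(K) = 3*(K + 5/K) = 3*K + 15/K)
(H(W(5, 0)) - 30)² = ((3*5 + 15/5) - 30)² = ((15 + 15*(⅕)) - 30)² = ((15 + 3) - 30)² = (18 - 30)² = (-12)² = 144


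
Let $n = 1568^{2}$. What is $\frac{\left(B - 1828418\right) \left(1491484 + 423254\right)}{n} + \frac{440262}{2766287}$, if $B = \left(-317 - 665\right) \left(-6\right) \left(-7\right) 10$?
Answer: $- \frac{423899454842055645}{242902128896} \approx -1.7451 \cdot 10^{6}$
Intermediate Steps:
$B = -412440$ ($B = - 982 \cdot 42 \cdot 10 = \left(-982\right) 420 = -412440$)
$n = 2458624$
$\frac{\left(B - 1828418\right) \left(1491484 + 423254\right)}{n} + \frac{440262}{2766287} = \frac{\left(-412440 - 1828418\right) \left(1491484 + 423254\right)}{2458624} + \frac{440262}{2766287} = \left(-2240858\right) 1914738 \cdot \frac{1}{2458624} + 440262 \cdot \frac{1}{2766287} = \left(-4290655965204\right) \frac{1}{2458624} + \frac{440262}{2766287} = - \frac{153237713043}{87808} + \frac{440262}{2766287} = - \frac{423899454842055645}{242902128896}$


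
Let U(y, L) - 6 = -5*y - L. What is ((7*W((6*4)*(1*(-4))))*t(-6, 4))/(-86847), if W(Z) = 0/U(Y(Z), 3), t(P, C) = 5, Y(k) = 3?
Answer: 0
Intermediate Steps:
U(y, L) = 6 - L - 5*y (U(y, L) = 6 + (-5*y - L) = 6 + (-L - 5*y) = 6 - L - 5*y)
W(Z) = 0 (W(Z) = 0/(6 - 1*3 - 5*3) = 0/(6 - 3 - 15) = 0/(-12) = 0*(-1/12) = 0)
((7*W((6*4)*(1*(-4))))*t(-6, 4))/(-86847) = ((7*0)*5)/(-86847) = (0*5)*(-1/86847) = 0*(-1/86847) = 0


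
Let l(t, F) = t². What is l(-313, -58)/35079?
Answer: 97969/35079 ≈ 2.7928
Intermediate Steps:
l(-313, -58)/35079 = (-313)²/35079 = 97969*(1/35079) = 97969/35079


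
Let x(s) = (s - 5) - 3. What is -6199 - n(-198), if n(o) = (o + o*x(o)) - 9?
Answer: -46780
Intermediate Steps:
x(s) = -8 + s (x(s) = (-5 + s) - 3 = -8 + s)
n(o) = -9 + o + o*(-8 + o) (n(o) = (o + o*(-8 + o)) - 9 = -9 + o + o*(-8 + o))
-6199 - n(-198) = -6199 - (-9 - 198 - 198*(-8 - 198)) = -6199 - (-9 - 198 - 198*(-206)) = -6199 - (-9 - 198 + 40788) = -6199 - 1*40581 = -6199 - 40581 = -46780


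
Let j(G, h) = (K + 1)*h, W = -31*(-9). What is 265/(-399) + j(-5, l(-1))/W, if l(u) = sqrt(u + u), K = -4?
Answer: -265/399 - I*sqrt(2)/93 ≈ -0.66416 - 0.015207*I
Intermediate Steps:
W = 279
l(u) = sqrt(2)*sqrt(u) (l(u) = sqrt(2*u) = sqrt(2)*sqrt(u))
j(G, h) = -3*h (j(G, h) = (-4 + 1)*h = -3*h)
265/(-399) + j(-5, l(-1))/W = 265/(-399) - 3*sqrt(2)*sqrt(-1)/279 = 265*(-1/399) - 3*sqrt(2)*I*(1/279) = -265/399 - 3*I*sqrt(2)*(1/279) = -265/399 - I*sqrt(2)/93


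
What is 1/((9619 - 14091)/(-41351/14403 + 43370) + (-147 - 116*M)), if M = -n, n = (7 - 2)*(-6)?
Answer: -48047443/174273030393 ≈ -0.00027570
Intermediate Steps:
n = -30 (n = 5*(-6) = -30)
M = 30 (M = -1*(-30) = 30)
1/((9619 - 14091)/(-41351/14403 + 43370) + (-147 - 116*M)) = 1/((9619 - 14091)/(-41351/14403 + 43370) + (-147 - 116*30)) = 1/(-4472/(-41351*1/14403 + 43370) + (-147 - 3480)) = 1/(-4472/(-41351/14403 + 43370) - 3627) = 1/(-4472/624616759/14403 - 3627) = 1/(-4472*14403/624616759 - 3627) = 1/(-4954632/48047443 - 3627) = 1/(-174273030393/48047443) = -48047443/174273030393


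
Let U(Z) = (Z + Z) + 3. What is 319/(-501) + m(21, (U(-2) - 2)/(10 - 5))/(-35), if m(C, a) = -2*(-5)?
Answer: -3235/3507 ≈ -0.92244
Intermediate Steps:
U(Z) = 3 + 2*Z (U(Z) = 2*Z + 3 = 3 + 2*Z)
m(C, a) = 10
319/(-501) + m(21, (U(-2) - 2)/(10 - 5))/(-35) = 319/(-501) + 10/(-35) = 319*(-1/501) + 10*(-1/35) = -319/501 - 2/7 = -3235/3507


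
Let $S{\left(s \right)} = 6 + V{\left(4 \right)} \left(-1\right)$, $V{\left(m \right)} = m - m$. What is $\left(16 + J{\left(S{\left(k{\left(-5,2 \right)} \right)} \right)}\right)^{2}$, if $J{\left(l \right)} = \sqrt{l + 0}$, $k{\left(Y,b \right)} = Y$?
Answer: $\left(16 + \sqrt{6}\right)^{2} \approx 340.38$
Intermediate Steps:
$V{\left(m \right)} = 0$
$S{\left(s \right)} = 6$ ($S{\left(s \right)} = 6 + 0 \left(-1\right) = 6 + 0 = 6$)
$J{\left(l \right)} = \sqrt{l}$
$\left(16 + J{\left(S{\left(k{\left(-5,2 \right)} \right)} \right)}\right)^{2} = \left(16 + \sqrt{6}\right)^{2}$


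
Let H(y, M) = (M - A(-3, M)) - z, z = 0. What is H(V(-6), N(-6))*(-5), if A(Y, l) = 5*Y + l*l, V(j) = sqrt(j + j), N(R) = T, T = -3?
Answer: -15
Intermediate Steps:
N(R) = -3
V(j) = sqrt(2)*sqrt(j) (V(j) = sqrt(2*j) = sqrt(2)*sqrt(j))
A(Y, l) = l**2 + 5*Y (A(Y, l) = 5*Y + l**2 = l**2 + 5*Y)
H(y, M) = 15 + M - M**2 (H(y, M) = (M - (M**2 + 5*(-3))) - 1*0 = (M - (M**2 - 15)) + 0 = (M - (-15 + M**2)) + 0 = (M + (15 - M**2)) + 0 = (15 + M - M**2) + 0 = 15 + M - M**2)
H(V(-6), N(-6))*(-5) = (15 - 3 - 1*(-3)**2)*(-5) = (15 - 3 - 1*9)*(-5) = (15 - 3 - 9)*(-5) = 3*(-5) = -15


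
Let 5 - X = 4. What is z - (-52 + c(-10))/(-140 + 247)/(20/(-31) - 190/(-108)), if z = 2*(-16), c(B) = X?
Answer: -6300386/199555 ≈ -31.572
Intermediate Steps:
X = 1 (X = 5 - 1*4 = 5 - 4 = 1)
c(B) = 1
z = -32
z - (-52 + c(-10))/(-140 + 247)/(20/(-31) - 190/(-108)) = -32 - (-52 + 1)/(-140 + 247)/(20/(-31) - 190/(-108)) = -32 - (-51/107)/(20*(-1/31) - 190*(-1/108)) = -32 - (-51*1/107)/(-20/31 + 95/54) = -32 - (-51)/(107*1865/1674) = -32 - (-51)*1674/(107*1865) = -32 - 1*(-85374/199555) = -32 + 85374/199555 = -6300386/199555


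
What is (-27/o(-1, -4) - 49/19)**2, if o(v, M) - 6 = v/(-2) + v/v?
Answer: 344569/9025 ≈ 38.179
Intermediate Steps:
o(v, M) = 7 - v/2 (o(v, M) = 6 + (v/(-2) + v/v) = 6 + (v*(-1/2) + 1) = 6 + (-v/2 + 1) = 6 + (1 - v/2) = 7 - v/2)
(-27/o(-1, -4) - 49/19)**2 = (-27/(7 - 1/2*(-1)) - 49/19)**2 = (-27/(7 + 1/2) - 49*1/19)**2 = (-27/15/2 - 49/19)**2 = (-27*2/15 - 49/19)**2 = (-18/5 - 49/19)**2 = (-587/95)**2 = 344569/9025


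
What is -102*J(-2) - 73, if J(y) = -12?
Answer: 1151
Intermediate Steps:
-102*J(-2) - 73 = -102*(-12) - 73 = 1224 - 73 = 1151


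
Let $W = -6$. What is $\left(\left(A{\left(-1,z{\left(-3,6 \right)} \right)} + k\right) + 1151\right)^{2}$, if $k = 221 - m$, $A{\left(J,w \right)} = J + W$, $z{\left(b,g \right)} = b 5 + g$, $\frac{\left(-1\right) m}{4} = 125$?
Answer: $3478225$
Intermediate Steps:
$m = -500$ ($m = \left(-4\right) 125 = -500$)
$z{\left(b,g \right)} = g + 5 b$ ($z{\left(b,g \right)} = 5 b + g = g + 5 b$)
$A{\left(J,w \right)} = -6 + J$ ($A{\left(J,w \right)} = J - 6 = -6 + J$)
$k = 721$ ($k = 221 - -500 = 221 + 500 = 721$)
$\left(\left(A{\left(-1,z{\left(-3,6 \right)} \right)} + k\right) + 1151\right)^{2} = \left(\left(\left(-6 - 1\right) + 721\right) + 1151\right)^{2} = \left(\left(-7 + 721\right) + 1151\right)^{2} = \left(714 + 1151\right)^{2} = 1865^{2} = 3478225$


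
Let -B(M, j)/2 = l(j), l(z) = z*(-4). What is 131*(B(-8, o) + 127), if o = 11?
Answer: 28165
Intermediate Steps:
l(z) = -4*z
B(M, j) = 8*j (B(M, j) = -(-8)*j = 8*j)
131*(B(-8, o) + 127) = 131*(8*11 + 127) = 131*(88 + 127) = 131*215 = 28165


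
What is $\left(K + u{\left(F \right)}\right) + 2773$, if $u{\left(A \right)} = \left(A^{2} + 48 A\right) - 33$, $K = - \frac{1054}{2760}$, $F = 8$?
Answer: $\frac{4398913}{1380} \approx 3187.6$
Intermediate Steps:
$K = - \frac{527}{1380}$ ($K = \left(-1054\right) \frac{1}{2760} = - \frac{527}{1380} \approx -0.38188$)
$u{\left(A \right)} = -33 + A^{2} + 48 A$
$\left(K + u{\left(F \right)}\right) + 2773 = \left(- \frac{527}{1380} + \left(-33 + 8^{2} + 48 \cdot 8\right)\right) + 2773 = \left(- \frac{527}{1380} + \left(-33 + 64 + 384\right)\right) + 2773 = \left(- \frac{527}{1380} + 415\right) + 2773 = \frac{572173}{1380} + 2773 = \frac{4398913}{1380}$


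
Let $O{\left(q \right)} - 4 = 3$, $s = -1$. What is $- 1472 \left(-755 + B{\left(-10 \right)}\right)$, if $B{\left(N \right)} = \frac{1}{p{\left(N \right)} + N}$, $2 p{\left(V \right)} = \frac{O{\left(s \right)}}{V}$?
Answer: $\frac{10003520}{9} \approx 1.1115 \cdot 10^{6}$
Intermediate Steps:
$O{\left(q \right)} = 7$ ($O{\left(q \right)} = 4 + 3 = 7$)
$p{\left(V \right)} = \frac{7}{2 V}$ ($p{\left(V \right)} = \frac{7 \frac{1}{V}}{2} = \frac{7}{2 V}$)
$B{\left(N \right)} = \frac{1}{N + \frac{7}{2 N}}$ ($B{\left(N \right)} = \frac{1}{\frac{7}{2 N} + N} = \frac{1}{N + \frac{7}{2 N}}$)
$- 1472 \left(-755 + B{\left(-10 \right)}\right) = - 1472 \left(-755 + 2 \left(-10\right) \frac{1}{7 + 2 \left(-10\right)^{2}}\right) = - 1472 \left(-755 + 2 \left(-10\right) \frac{1}{7 + 2 \cdot 100}\right) = - 1472 \left(-755 + 2 \left(-10\right) \frac{1}{7 + 200}\right) = - 1472 \left(-755 + 2 \left(-10\right) \frac{1}{207}\right) = - 1472 \left(-755 - \frac{20}{207}\right) = \left(-1472\right) \left(- \frac{156305}{207}\right) = \frac{10003520}{9}$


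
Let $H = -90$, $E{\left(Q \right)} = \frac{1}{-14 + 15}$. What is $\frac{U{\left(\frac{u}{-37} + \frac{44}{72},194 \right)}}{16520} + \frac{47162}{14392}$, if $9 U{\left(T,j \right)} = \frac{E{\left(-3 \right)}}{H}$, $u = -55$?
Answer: $\frac{11269359643}{3438968400} \approx 3.277$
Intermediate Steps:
$E{\left(Q \right)} = 1$ ($E{\left(Q \right)} = 1^{-1} = 1$)
$U{\left(T,j \right)} = - \frac{1}{810}$ ($U{\left(T,j \right)} = \frac{1 \frac{1}{-90}}{9} = \frac{1 \left(- \frac{1}{90}\right)}{9} = \frac{1}{9} \left(- \frac{1}{90}\right) = - \frac{1}{810}$)
$\frac{U{\left(\frac{u}{-37} + \frac{44}{72},194 \right)}}{16520} + \frac{47162}{14392} = - \frac{1}{810 \cdot 16520} + \frac{47162}{14392} = \left(- \frac{1}{810}\right) \frac{1}{16520} + 47162 \cdot \frac{1}{14392} = - \frac{1}{13381200} + \frac{23581}{7196} = \frac{11269359643}{3438968400}$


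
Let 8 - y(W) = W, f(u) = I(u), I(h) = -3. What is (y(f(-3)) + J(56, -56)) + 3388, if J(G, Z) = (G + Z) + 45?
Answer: 3444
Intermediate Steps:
f(u) = -3
J(G, Z) = 45 + G + Z
y(W) = 8 - W
(y(f(-3)) + J(56, -56)) + 3388 = ((8 - 1*(-3)) + (45 + 56 - 56)) + 3388 = ((8 + 3) + 45) + 3388 = (11 + 45) + 3388 = 56 + 3388 = 3444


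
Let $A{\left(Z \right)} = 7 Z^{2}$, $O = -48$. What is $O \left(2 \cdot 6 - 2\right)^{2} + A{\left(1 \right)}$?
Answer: $-4793$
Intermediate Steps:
$O \left(2 \cdot 6 - 2\right)^{2} + A{\left(1 \right)} = - 48 \left(2 \cdot 6 - 2\right)^{2} + 7 \cdot 1^{2} = - 48 \left(12 - 2\right)^{2} + 7 \cdot 1 = - 48 \cdot 10^{2} + 7 = \left(-48\right) 100 + 7 = -4800 + 7 = -4793$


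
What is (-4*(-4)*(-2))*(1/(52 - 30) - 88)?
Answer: 30960/11 ≈ 2814.5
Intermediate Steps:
(-4*(-4)*(-2))*(1/(52 - 30) - 88) = (16*(-2))*(1/22 - 88) = -32*(1/22 - 88) = -32*(-1935/22) = 30960/11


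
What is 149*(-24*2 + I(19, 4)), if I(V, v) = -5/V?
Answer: -136633/19 ≈ -7191.2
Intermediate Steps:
149*(-24*2 + I(19, 4)) = 149*(-24*2 - 5/19) = 149*(-48 - 5*1/19) = 149*(-48 - 5/19) = 149*(-917/19) = -136633/19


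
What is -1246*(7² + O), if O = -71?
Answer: 27412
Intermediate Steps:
-1246*(7² + O) = -1246*(7² - 71) = -1246*(49 - 71) = -1246*(-22) = 27412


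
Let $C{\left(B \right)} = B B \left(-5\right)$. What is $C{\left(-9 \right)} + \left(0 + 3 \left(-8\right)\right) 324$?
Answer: $-8181$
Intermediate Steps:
$C{\left(B \right)} = - 5 B^{2}$ ($C{\left(B \right)} = B^{2} \left(-5\right) = - 5 B^{2}$)
$C{\left(-9 \right)} + \left(0 + 3 \left(-8\right)\right) 324 = - 5 \left(-9\right)^{2} + \left(0 + 3 \left(-8\right)\right) 324 = \left(-5\right) 81 + \left(0 - 24\right) 324 = -405 - 7776 = -8181$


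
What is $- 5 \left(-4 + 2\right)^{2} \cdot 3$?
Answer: $-60$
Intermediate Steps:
$- 5 \left(-4 + 2\right)^{2} \cdot 3 = - 5 \left(-2\right)^{2} \cdot 3 = \left(-5\right) 4 \cdot 3 = \left(-20\right) 3 = -60$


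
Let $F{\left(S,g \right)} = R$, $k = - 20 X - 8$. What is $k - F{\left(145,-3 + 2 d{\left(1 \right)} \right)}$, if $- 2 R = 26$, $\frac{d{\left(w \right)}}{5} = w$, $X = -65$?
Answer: $1305$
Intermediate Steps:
$d{\left(w \right)} = 5 w$
$k = 1292$ ($k = \left(-20\right) \left(-65\right) - 8 = 1300 - 8 = 1292$)
$R = -13$ ($R = \left(- \frac{1}{2}\right) 26 = -13$)
$F{\left(S,g \right)} = -13$
$k - F{\left(145,-3 + 2 d{\left(1 \right)} \right)} = 1292 - -13 = 1292 + 13 = 1305$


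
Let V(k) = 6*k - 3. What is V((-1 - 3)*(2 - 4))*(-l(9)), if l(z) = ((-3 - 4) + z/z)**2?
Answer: -1620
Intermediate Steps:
V(k) = -3 + 6*k
l(z) = 36 (l(z) = (-7 + 1)**2 = (-6)**2 = 36)
V((-1 - 3)*(2 - 4))*(-l(9)) = (-3 + 6*((-1 - 3)*(2 - 4)))*(-1*36) = (-3 + 6*(-4*(-2)))*(-36) = (-3 + 6*8)*(-36) = (-3 + 48)*(-36) = 45*(-36) = -1620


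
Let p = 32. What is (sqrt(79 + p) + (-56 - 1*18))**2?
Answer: (74 - sqrt(111))**2 ≈ 4027.7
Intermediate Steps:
(sqrt(79 + p) + (-56 - 1*18))**2 = (sqrt(79 + 32) + (-56 - 1*18))**2 = (sqrt(111) + (-56 - 18))**2 = (sqrt(111) - 74)**2 = (-74 + sqrt(111))**2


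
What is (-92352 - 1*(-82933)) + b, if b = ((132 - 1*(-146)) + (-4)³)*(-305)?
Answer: -74689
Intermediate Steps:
b = -65270 (b = ((132 + 146) - 64)*(-305) = (278 - 64)*(-305) = 214*(-305) = -65270)
(-92352 - 1*(-82933)) + b = (-92352 - 1*(-82933)) - 65270 = (-92352 + 82933) - 65270 = -9419 - 65270 = -74689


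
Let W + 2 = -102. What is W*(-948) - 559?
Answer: 98033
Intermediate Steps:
W = -104 (W = -2 - 102 = -104)
W*(-948) - 559 = -104*(-948) - 559 = 98592 - 559 = 98033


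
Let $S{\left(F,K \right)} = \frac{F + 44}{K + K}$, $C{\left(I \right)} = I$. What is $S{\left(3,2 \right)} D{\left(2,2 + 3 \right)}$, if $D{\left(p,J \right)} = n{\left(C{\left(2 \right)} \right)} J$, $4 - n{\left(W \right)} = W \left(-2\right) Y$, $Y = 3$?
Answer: $940$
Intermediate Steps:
$S{\left(F,K \right)} = \frac{44 + F}{2 K}$
$n{\left(W \right)} = 4 + 6 W$ ($n{\left(W \right)} = 4 - W \left(-2\right) 3 = 4 - - 2 W 3 = 4 - - 6 W = 4 + 6 W$)
$D{\left(p,J \right)} = 16 J$ ($D{\left(p,J \right)} = \left(4 + 6 \cdot 2\right) J = \left(4 + 12\right) J = 16 J$)
$S{\left(3,2 \right)} D{\left(2,2 + 3 \right)} = \frac{44 + 3}{2 \cdot 2} \cdot 16 \left(2 + 3\right) = \frac{1}{2} \cdot \frac{1}{2} \cdot 47 \cdot 16 \cdot 5 = \frac{47}{4} \cdot 80 = 940$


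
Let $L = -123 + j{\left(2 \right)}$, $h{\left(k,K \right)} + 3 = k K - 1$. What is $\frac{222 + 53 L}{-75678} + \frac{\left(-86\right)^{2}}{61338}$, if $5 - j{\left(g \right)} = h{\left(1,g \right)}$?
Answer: $\frac{25644541}{128942699} \approx 0.19888$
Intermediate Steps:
$h{\left(k,K \right)} = -4 + K k$ ($h{\left(k,K \right)} = -3 + \left(k K - 1\right) = -3 + \left(K k - 1\right) = -3 + \left(-1 + K k\right) = -4 + K k$)
$j{\left(g \right)} = 9 - g$ ($j{\left(g \right)} = 5 - \left(-4 + g 1\right) = 5 - \left(-4 + g\right) = 9 - g$)
$L = -116$ ($L = -123 + \left(9 - 2\right) = -123 + 7 = -116$)
$\frac{222 + 53 L}{-75678} + \frac{\left(-86\right)^{2}}{61338} = \frac{222 + 53 \left(-116\right)}{-75678} + \frac{\left(-86\right)^{2}}{61338} = \left(222 - 6148\right) \left(- \frac{1}{75678}\right) + 7396 \cdot \frac{1}{61338} = \left(-5926\right) \left(- \frac{1}{75678}\right) + \frac{3698}{30669} = \frac{2963}{37839} + \frac{3698}{30669} = \frac{25644541}{128942699}$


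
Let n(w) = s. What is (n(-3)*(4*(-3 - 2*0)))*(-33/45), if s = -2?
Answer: -88/5 ≈ -17.600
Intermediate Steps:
n(w) = -2
(n(-3)*(4*(-3 - 2*0)))*(-33/45) = (-8*(-3 - 2*0))*(-33/45) = (-8*(-3 + 0))*(-33*1/45) = -8*(-3)*(-11/15) = -2*(-12)*(-11/15) = 24*(-11/15) = -88/5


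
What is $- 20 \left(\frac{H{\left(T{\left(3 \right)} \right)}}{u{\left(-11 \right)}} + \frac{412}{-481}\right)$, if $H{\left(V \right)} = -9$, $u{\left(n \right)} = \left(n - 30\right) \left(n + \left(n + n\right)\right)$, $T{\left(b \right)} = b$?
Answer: $\frac{3745100}{216931} \approx 17.264$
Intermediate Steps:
$u{\left(n \right)} = 3 n \left(-30 + n\right)$ ($u{\left(n \right)} = \left(-30 + n\right) \left(n + 2 n\right) = \left(-30 + n\right) 3 n = 3 n \left(-30 + n\right)$)
$- 20 \left(\frac{H{\left(T{\left(3 \right)} \right)}}{u{\left(-11 \right)}} + \frac{412}{-481}\right) = - 20 \left(- \frac{9}{3 \left(-11\right) \left(-30 - 11\right)} + \frac{412}{-481}\right) = - 20 \left(- \frac{9}{3 \left(-11\right) \left(-41\right)} + 412 \left(- \frac{1}{481}\right)\right) = - 20 \left(- \frac{9}{1353} - \frac{412}{481}\right) = - 20 \left(\left(-9\right) \frac{1}{1353} - \frac{412}{481}\right) = - 20 \left(- \frac{3}{451} - \frac{412}{481}\right) = \left(-20\right) \left(- \frac{187255}{216931}\right) = \frac{3745100}{216931}$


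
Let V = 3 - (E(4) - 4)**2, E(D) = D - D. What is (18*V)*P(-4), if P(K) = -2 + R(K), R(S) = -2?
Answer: 936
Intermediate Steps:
E(D) = 0
V = -13 (V = 3 - (0 - 4)**2 = 3 - 1*(-4)**2 = 3 - 1*16 = 3 - 16 = -13)
P(K) = -4 (P(K) = -2 - 2 = -4)
(18*V)*P(-4) = (18*(-13))*(-4) = -234*(-4) = 936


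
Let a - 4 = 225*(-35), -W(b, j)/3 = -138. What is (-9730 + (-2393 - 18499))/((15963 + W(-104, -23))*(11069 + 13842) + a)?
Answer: -15311/203979788 ≈ -7.5061e-5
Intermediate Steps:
W(b, j) = 414 (W(b, j) = -3*(-138) = 414)
a = -7871 (a = 4 + 225*(-35) = 4 - 7875 = -7871)
(-9730 + (-2393 - 18499))/((15963 + W(-104, -23))*(11069 + 13842) + a) = (-9730 + (-2393 - 18499))/((15963 + 414)*(11069 + 13842) - 7871) = (-9730 - 20892)/(16377*24911 - 7871) = -30622/(407967447 - 7871) = -30622/407959576 = -30622*1/407959576 = -15311/203979788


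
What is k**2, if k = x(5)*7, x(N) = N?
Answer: 1225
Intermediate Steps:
k = 35 (k = 5*7 = 35)
k**2 = 35**2 = 1225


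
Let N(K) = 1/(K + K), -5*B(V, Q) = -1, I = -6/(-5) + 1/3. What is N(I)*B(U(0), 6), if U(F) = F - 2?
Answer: 3/46 ≈ 0.065217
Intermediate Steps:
U(F) = -2 + F
I = 23/15 (I = -6*(-⅕) + 1*(⅓) = 6/5 + ⅓ = 23/15 ≈ 1.5333)
B(V, Q) = ⅕ (B(V, Q) = -⅕*(-1) = ⅕)
N(K) = 1/(2*K)
N(I)*B(U(0), 6) = (1/(2*(23/15)))*(⅕) = ((½)*(15/23))*(⅕) = (15/46)*(⅕) = 3/46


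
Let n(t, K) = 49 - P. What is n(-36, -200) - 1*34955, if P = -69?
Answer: -34837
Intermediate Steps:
n(t, K) = 118 (n(t, K) = 49 - 1*(-69) = 49 + 69 = 118)
n(-36, -200) - 1*34955 = 118 - 1*34955 = 118 - 34955 = -34837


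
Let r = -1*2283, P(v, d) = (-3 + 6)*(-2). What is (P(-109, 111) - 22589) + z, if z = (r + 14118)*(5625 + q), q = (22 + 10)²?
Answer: 78668320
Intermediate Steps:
P(v, d) = -6 (P(v, d) = 3*(-2) = -6)
r = -2283
q = 1024 (q = 32² = 1024)
z = 78690915 (z = (-2283 + 14118)*(5625 + 1024) = 11835*6649 = 78690915)
(P(-109, 111) - 22589) + z = (-6 - 22589) + 78690915 = -22595 + 78690915 = 78668320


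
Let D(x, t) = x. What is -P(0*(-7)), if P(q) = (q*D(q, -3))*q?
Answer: 0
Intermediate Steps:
P(q) = q³ (P(q) = (q*q)*q = q²*q = q³)
-P(0*(-7)) = -(0*(-7))³ = -1*0³ = -1*0 = 0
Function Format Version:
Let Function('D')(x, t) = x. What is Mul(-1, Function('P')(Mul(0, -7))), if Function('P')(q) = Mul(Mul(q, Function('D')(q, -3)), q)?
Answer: 0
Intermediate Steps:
Function('P')(q) = Pow(q, 3) (Function('P')(q) = Mul(Mul(q, q), q) = Mul(Pow(q, 2), q) = Pow(q, 3))
Mul(-1, Function('P')(Mul(0, -7))) = Mul(-1, Pow(Mul(0, -7), 3)) = Mul(-1, Pow(0, 3)) = Mul(-1, 0) = 0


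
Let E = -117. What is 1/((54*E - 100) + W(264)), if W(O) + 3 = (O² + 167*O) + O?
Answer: 1/107627 ≈ 9.2914e-6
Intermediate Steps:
W(O) = -3 + O² + 168*O (W(O) = -3 + ((O² + 167*O) + O) = -3 + (O² + 168*O) = -3 + O² + 168*O)
1/((54*E - 100) + W(264)) = 1/((54*(-117) - 100) + (-3 + 264² + 168*264)) = 1/((-6318 - 100) + (-3 + 69696 + 44352)) = 1/(-6418 + 114045) = 1/107627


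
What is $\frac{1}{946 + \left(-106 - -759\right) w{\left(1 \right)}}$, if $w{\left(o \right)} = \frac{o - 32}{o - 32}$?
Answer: $\frac{1}{1599} \approx 0.00062539$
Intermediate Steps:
$w{\left(o \right)} = 1$ ($w{\left(o \right)} = \frac{-32 + o}{-32 + o} = 1$)
$\frac{1}{946 + \left(-106 - -759\right) w{\left(1 \right)}} = \frac{1}{946 + \left(-106 - -759\right) 1} = \frac{1}{946 + \left(-106 + 759\right) 1} = \frac{1}{946 + 653 \cdot 1} = \frac{1}{946 + 653} = \frac{1}{1599}$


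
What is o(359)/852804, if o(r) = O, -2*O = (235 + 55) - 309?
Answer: 19/1705608 ≈ 1.1140e-5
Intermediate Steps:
O = 19/2 (O = -((235 + 55) - 309)/2 = -(290 - 309)/2 = -1/2*(-19) = 19/2 ≈ 9.5000)
o(r) = 19/2
o(359)/852804 = (19/2)/852804 = (19/2)*(1/852804) = 19/1705608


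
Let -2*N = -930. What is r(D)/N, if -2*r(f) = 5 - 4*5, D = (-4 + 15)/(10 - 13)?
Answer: 1/62 ≈ 0.016129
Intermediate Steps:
D = -11/3 (D = 11/(-3) = 11*(-1/3) = -11/3 ≈ -3.6667)
r(f) = 15/2 (r(f) = -(5 - 4*5)/2 = -(5 - 20)/2 = -1/2*(-15) = 15/2)
N = 465 (N = -1/2*(-930) = 465)
r(D)/N = (15/2)/465 = (15/2)*(1/465) = 1/62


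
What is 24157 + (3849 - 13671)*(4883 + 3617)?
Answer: -83462843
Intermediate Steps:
24157 + (3849 - 13671)*(4883 + 3617) = 24157 - 9822*8500 = 24157 - 83487000 = -83462843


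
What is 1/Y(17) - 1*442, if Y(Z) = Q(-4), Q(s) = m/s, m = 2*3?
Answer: -1328/3 ≈ -442.67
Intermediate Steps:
m = 6
Q(s) = 6/s
Y(Z) = -3/2 (Y(Z) = 6/(-4) = 6*(-1/4) = -3/2)
1/Y(17) - 1*442 = 1/(-3/2) - 1*442 = -2/3 - 442 = -1328/3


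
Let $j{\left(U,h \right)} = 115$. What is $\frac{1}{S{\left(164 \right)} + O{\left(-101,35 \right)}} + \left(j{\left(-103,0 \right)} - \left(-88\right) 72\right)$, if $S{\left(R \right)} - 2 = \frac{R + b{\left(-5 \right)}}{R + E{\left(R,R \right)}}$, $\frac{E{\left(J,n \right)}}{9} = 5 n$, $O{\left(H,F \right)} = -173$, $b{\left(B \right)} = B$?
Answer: $\frac{8320911571}{1289865} \approx 6451.0$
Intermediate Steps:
$E{\left(J,n \right)} = 45 n$ ($E{\left(J,n \right)} = 9 \cdot 5 n = 45 n$)
$S{\left(R \right)} = 2 + \frac{-5 + R}{46 R}$ ($S{\left(R \right)} = 2 + \frac{R - 5}{R + 45 R} = 2 + \frac{-5 + R}{46 R}$)
$\frac{1}{S{\left(164 \right)} + O{\left(-101,35 \right)}} + \left(j{\left(-103,0 \right)} - \left(-88\right) 72\right) = \frac{1}{\frac{-5 + 93 \cdot 164}{46 \cdot 164} - 173} - \left(-115 - 6336\right) = \frac{1}{\frac{1}{46} \cdot \frac{1}{164} \left(-5 + 15252\right) - 173} + \left(115 - -6336\right) = \frac{1}{\frac{1}{46} \cdot \frac{1}{164} \cdot 15247 - 173} + \left(115 + 6336\right) = \frac{1}{\frac{15247}{7544} - 173} + 6451 = \frac{1}{- \frac{1289865}{7544}} + 6451 = - \frac{7544}{1289865} + 6451 = \frac{8320911571}{1289865}$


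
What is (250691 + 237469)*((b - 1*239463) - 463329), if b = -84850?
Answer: -384495318720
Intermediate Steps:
(250691 + 237469)*((b - 1*239463) - 463329) = (250691 + 237469)*((-84850 - 1*239463) - 463329) = 488160*((-84850 - 239463) - 463329) = 488160*(-324313 - 463329) = 488160*(-787642) = -384495318720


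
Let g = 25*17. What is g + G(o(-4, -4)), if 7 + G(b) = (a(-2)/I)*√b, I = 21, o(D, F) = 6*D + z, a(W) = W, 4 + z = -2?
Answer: 418 - 2*I*√30/21 ≈ 418.0 - 0.52164*I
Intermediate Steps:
z = -6 (z = -4 - 2 = -6)
o(D, F) = -6 + 6*D (o(D, F) = 6*D - 6 = -6 + 6*D)
g = 425
G(b) = -7 - 2*√b/21 (G(b) = -7 + (-2/21)*√b = -7 + (-2*1/21)*√b = -7 - 2*√b/21)
g + G(o(-4, -4)) = 425 + (-7 - 2*√(-6 + 6*(-4))/21) = 425 + (-7 - 2*√(-6 - 24)/21) = 425 + (-7 - 2*I*√30/21) = 418 - 2*I*√30/21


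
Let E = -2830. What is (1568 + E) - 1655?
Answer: -2917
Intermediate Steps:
(1568 + E) - 1655 = (1568 - 2830) - 1655 = -1262 - 1655 = -2917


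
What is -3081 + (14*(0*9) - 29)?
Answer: -3110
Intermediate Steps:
-3081 + (14*(0*9) - 29) = -3081 + (14*0 - 29) = -3081 + (0 - 29) = -3081 - 29 = -3110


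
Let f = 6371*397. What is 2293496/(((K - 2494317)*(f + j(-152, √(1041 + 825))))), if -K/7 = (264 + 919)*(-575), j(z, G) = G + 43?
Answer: 483417353140/1208733857305817731 - 573374*√1866/3626201571917453193 ≈ 3.9993e-7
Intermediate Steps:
f = 2529287
j(z, G) = 43 + G
K = 4761575 (K = -7*(264 + 919)*(-575) = -8281*(-575) = -7*(-680225) = 4761575)
2293496/(((K - 2494317)*(f + j(-152, √(1041 + 825))))) = 2293496/(((4761575 - 2494317)*(2529287 + (43 + √(1041 + 825))))) = 2293496/((2267258*(2529287 + (43 + √1866)))) = 2293496/((2267258*(2529330 + √1866))) = 2293496/(5734643677140 + 2267258*√1866)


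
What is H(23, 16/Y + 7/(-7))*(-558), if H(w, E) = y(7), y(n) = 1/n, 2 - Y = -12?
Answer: -558/7 ≈ -79.714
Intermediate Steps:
Y = 14 (Y = 2 - 1*(-12) = 2 + 12 = 14)
H(w, E) = 1/7
H(23, 16/Y + 7/(-7))*(-558) = (1/7)*(-558) = -558/7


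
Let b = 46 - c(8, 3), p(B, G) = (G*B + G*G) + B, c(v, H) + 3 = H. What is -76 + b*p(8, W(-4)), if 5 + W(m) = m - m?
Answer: -398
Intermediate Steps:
c(v, H) = -3 + H
W(m) = -5 (W(m) = -5 + (m - m) = -5 + 0 = -5)
p(B, G) = B + G**2 + B*G (p(B, G) = (B*G + G**2) + B = (G**2 + B*G) + B = B + G**2 + B*G)
b = 46 (b = 46 - (-3 + 3) = 46 - 1*0 = 46 + 0 = 46)
-76 + b*p(8, W(-4)) = -76 + 46*(8 + (-5)**2 + 8*(-5)) = -76 + 46*(8 + 25 - 40) = -76 + 46*(-7) = -76 - 322 = -398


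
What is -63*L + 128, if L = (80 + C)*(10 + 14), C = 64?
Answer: -217600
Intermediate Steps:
L = 3456 (L = (80 + 64)*(10 + 14) = 144*24 = 3456)
-63*L + 128 = -63*3456 + 128 = -217728 + 128 = -217600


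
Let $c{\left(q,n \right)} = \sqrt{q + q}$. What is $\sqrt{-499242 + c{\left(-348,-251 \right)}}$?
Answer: $\sqrt{-499242 + 2 i \sqrt{174}} \approx 0.019 + 706.57 i$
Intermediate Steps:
$c{\left(q,n \right)} = \sqrt{2} \sqrt{q}$ ($c{\left(q,n \right)} = \sqrt{2 q} = \sqrt{2} \sqrt{q}$)
$\sqrt{-499242 + c{\left(-348,-251 \right)}} = \sqrt{-499242 + \sqrt{2} \sqrt{-348}} = \sqrt{-499242 + \sqrt{2} \cdot 2 i \sqrt{87}} = \sqrt{-499242 + 2 i \sqrt{174}}$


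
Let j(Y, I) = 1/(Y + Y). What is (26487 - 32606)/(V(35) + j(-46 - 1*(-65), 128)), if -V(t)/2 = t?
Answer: 232522/2659 ≈ 87.447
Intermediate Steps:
V(t) = -2*t
j(Y, I) = 1/(2*Y)
(26487 - 32606)/(V(35) + j(-46 - 1*(-65), 128)) = (26487 - 32606)/(-2*35 + 1/(2*(-46 - 1*(-65)))) = -6119/(-70 + 1/(2*(-46 + 65))) = -6119/(-70 + (1/2)/19) = -6119/(-70 + (1/2)*(1/19)) = -6119/(-70 + 1/38) = -6119/(-2659/38) = -6119*(-38/2659) = 232522/2659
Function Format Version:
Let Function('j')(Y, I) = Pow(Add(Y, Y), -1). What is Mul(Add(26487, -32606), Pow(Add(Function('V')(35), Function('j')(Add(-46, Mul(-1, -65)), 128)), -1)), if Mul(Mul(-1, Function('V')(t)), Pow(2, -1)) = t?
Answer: Rational(232522, 2659) ≈ 87.447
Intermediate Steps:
Function('V')(t) = Mul(-2, t)
Function('j')(Y, I) = Mul(Rational(1, 2), Pow(Y, -1)) (Function('j')(Y, I) = Pow(Mul(2, Y), -1) = Mul(Rational(1, 2), Pow(Y, -1)))
Mul(Add(26487, -32606), Pow(Add(Function('V')(35), Function('j')(Add(-46, Mul(-1, -65)), 128)), -1)) = Mul(Add(26487, -32606), Pow(Add(Mul(-2, 35), Mul(Rational(1, 2), Pow(Add(-46, Mul(-1, -65)), -1))), -1)) = Mul(-6119, Pow(Add(-70, Mul(Rational(1, 2), Pow(Add(-46, 65), -1))), -1)) = Mul(-6119, Pow(Add(-70, Mul(Rational(1, 2), Pow(19, -1))), -1)) = Mul(-6119, Pow(Add(-70, Mul(Rational(1, 2), Rational(1, 19))), -1)) = Mul(-6119, Pow(Add(-70, Rational(1, 38)), -1)) = Mul(-6119, Pow(Rational(-2659, 38), -1)) = Mul(-6119, Rational(-38, 2659)) = Rational(232522, 2659)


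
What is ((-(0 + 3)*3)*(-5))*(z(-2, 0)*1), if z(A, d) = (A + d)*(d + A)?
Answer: 180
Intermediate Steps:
z(A, d) = (A + d)² (z(A, d) = (A + d)*(A + d) = (A + d)²)
((-(0 + 3)*3)*(-5))*(z(-2, 0)*1) = ((-(0 + 3)*3)*(-5))*((-2 + 0)²*1) = ((-1*3*3)*(-5))*((-2)²*1) = (-3*3*(-5))*(4*1) = -9*(-5)*4 = 45*4 = 180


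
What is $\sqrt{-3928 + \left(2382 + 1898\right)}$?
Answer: $4 \sqrt{22} \approx 18.762$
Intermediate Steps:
$\sqrt{-3928 + \left(2382 + 1898\right)} = \sqrt{-3928 + 4280} = \sqrt{352} = 4 \sqrt{22}$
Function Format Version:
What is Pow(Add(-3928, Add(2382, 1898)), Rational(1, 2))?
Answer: Mul(4, Pow(22, Rational(1, 2))) ≈ 18.762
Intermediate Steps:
Pow(Add(-3928, Add(2382, 1898)), Rational(1, 2)) = Pow(Add(-3928, 4280), Rational(1, 2)) = Pow(352, Rational(1, 2)) = Mul(4, Pow(22, Rational(1, 2)))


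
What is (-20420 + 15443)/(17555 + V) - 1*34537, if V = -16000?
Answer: -53710012/1555 ≈ -34540.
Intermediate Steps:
(-20420 + 15443)/(17555 + V) - 1*34537 = (-20420 + 15443)/(17555 - 16000) - 1*34537 = -4977/1555 - 34537 = -53710012/1555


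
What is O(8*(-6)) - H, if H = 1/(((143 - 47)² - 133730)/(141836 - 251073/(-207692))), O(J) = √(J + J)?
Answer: 29458453585/25860561688 + 4*I*√6 ≈ 1.1391 + 9.798*I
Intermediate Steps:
O(J) = √2*√J (O(J) = √(2*J) = √2*√J)
H = -29458453585/25860561688 (H = 1/((96² - 133730)/(141836 - 251073*(-1/207692))) = 1/((9216 - 133730)/(141836 + 251073/207692)) = 1/(-124514/29458453585/207692) = 1/(-124514*207692/29458453585) = 1/(-25860561688/29458453585) = -29458453585/25860561688 ≈ -1.1391)
O(8*(-6)) - H = √2*√(8*(-6)) - 1*(-29458453585/25860561688) = √2*√(-48) + 29458453585/25860561688 = √2*(4*I*√3) + 29458453585/25860561688 = 4*I*√6 + 29458453585/25860561688 = 29458453585/25860561688 + 4*I*√6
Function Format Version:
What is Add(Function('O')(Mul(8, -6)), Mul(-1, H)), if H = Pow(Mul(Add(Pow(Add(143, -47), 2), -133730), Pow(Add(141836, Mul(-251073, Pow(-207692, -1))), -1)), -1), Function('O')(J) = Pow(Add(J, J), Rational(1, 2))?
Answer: Add(Rational(29458453585, 25860561688), Mul(4, I, Pow(6, Rational(1, 2)))) ≈ Add(1.1391, Mul(9.7980, I))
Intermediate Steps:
Function('O')(J) = Mul(Pow(2, Rational(1, 2)), Pow(J, Rational(1, 2))) (Function('O')(J) = Pow(Mul(2, J), Rational(1, 2)) = Mul(Pow(2, Rational(1, 2)), Pow(J, Rational(1, 2))))
H = Rational(-29458453585, 25860561688) (H = Pow(Mul(Add(Pow(96, 2), -133730), Pow(Add(141836, Mul(-251073, Rational(-1, 207692))), -1)), -1) = Pow(Mul(Add(9216, -133730), Pow(Add(141836, Rational(251073, 207692)), -1)), -1) = Pow(Mul(-124514, Pow(Rational(29458453585, 207692), -1)), -1) = Pow(Mul(-124514, Rational(207692, 29458453585)), -1) = Pow(Rational(-25860561688, 29458453585), -1) = Rational(-29458453585, 25860561688) ≈ -1.1391)
Add(Function('O')(Mul(8, -6)), Mul(-1, H)) = Add(Mul(Pow(2, Rational(1, 2)), Pow(Mul(8, -6), Rational(1, 2))), Mul(-1, Rational(-29458453585, 25860561688))) = Add(Mul(Pow(2, Rational(1, 2)), Pow(-48, Rational(1, 2))), Rational(29458453585, 25860561688)) = Add(Mul(Pow(2, Rational(1, 2)), Mul(4, I, Pow(3, Rational(1, 2)))), Rational(29458453585, 25860561688)) = Add(Mul(4, I, Pow(6, Rational(1, 2))), Rational(29458453585, 25860561688)) = Add(Rational(29458453585, 25860561688), Mul(4, I, Pow(6, Rational(1, 2))))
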